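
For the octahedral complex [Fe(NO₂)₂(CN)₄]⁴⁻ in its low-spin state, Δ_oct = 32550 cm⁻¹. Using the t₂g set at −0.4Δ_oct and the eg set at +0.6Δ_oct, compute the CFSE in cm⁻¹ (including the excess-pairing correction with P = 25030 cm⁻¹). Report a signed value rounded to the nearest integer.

-28060

Ligand charges: 2×(-1) from NO₂⁻ and 4×(-1) from CN⁻ sum to -6; with overall charge -4, Fe is +2.
Fe²⁺: group 8, so d-count = 8 − 2 = 6.
Configuration: t₂g⁶ eg⁰.
The orbital stabilization is -2.4Δ_oct = -2.4 × 32550 = -78120 cm⁻¹.
High-spin d⁶ would be t₂g⁴ eg² with 1 pair; low-spin has 3, so 2 excess pairs cost +2P = +50060 cm⁻¹.
Overall CFSE = -78120 + 50060 = -28060 cm⁻¹.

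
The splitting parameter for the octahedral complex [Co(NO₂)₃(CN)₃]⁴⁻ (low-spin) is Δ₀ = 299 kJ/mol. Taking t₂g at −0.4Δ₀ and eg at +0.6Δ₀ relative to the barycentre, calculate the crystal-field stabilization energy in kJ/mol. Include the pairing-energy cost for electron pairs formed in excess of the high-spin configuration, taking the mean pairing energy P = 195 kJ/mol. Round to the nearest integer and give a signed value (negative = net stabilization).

Ligand charges: 3×(-1) from NO₂⁻ and 3×(-1) from CN⁻ sum to -6; with overall charge -4, Co is +2.
Co sits in group 9; removing 2 electrons leaves Co²⁺ with 9 − 2 = 7 d electrons.
Configuration: t₂g⁶ eg¹.
Orbital CFSE = 6(-0.4) + 1(0.6) = -1.8Δ₀ = -1.8 × 299 = -538 kJ/mol.
Pairing penalty: 3 pairs vs 2 in the high-spin reference → 1 extra × P = 195 kJ/mol.
Combining: -538 + 195 = -343 kJ/mol.

-343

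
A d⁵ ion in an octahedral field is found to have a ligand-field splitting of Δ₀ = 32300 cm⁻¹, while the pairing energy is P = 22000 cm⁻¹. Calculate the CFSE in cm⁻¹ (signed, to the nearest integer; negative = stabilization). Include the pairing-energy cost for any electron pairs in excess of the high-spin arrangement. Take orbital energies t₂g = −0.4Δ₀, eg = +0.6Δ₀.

Δ₀ > P, so pairing is preferred: the ground state is low-spin.
That gives t₂g⁵ eg⁰.
Orbital CFSE = -2.0Δ₀ = -2.0 × 32300 = -64600 cm⁻¹.
Excess pairs vs high-spin: 2 − 0 = 2; pairing cost = +44000 cm⁻¹.
Net CFSE = -64600 + 44000 = -20600 cm⁻¹.

-20600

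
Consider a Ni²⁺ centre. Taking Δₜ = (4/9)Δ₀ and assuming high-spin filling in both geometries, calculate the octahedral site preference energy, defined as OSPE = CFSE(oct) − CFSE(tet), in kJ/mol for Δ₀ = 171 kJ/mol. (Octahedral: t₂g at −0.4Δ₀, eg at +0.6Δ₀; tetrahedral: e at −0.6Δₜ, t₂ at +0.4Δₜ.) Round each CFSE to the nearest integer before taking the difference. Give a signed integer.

-144

Ni sits in group 10; removing 2 electrons leaves Ni²⁺ with 10 − 2 = 8 d electrons.
Octahedral high-spin t₂g⁶ eg²: CFSE = -1.2 × 171 = -205 kJ/mol.
In a tetrahedral site the filling is e⁴ t₂⁴: CFSE(tet) = -0.8Δₜ = -0.8 × (4/9)(171) = -61 kJ/mol.
OSPE = CFSE(oct) − CFSE(tet) = -205 − (-61) = -144 kJ/mol.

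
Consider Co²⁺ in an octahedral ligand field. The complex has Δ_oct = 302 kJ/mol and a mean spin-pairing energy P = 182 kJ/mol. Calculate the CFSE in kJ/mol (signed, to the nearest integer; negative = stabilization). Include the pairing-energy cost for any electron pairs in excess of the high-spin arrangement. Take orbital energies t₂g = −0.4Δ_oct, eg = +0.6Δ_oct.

Co is in group 9, so Co²⁺ is d⁷ (9 − 2 = 7).
Here Δ_oct > P (302 > 182), so the low-spin state is favoured.
Configuration: t₂g⁶ eg¹.
Orbital CFSE = -1.8Δ_oct = -1.8 × 302 = -544 kJ/mol.
Excess pairs vs high-spin: 3 − 2 = 1; pairing cost = +182 kJ/mol.
Net CFSE = -544 + 182 = -362 kJ/mol.

-362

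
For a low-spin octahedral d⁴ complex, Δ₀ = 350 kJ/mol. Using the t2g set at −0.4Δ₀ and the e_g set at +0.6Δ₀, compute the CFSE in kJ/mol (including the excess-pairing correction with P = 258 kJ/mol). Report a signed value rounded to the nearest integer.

-302

Electron filling gives t2g^4 e_g^0.
Orbital CFSE = 4(-0.4) + 0(0.6) = -1.6Δ₀ = -1.6 × 350 = -560 kJ/mol.
High-spin d⁴ would be t2g^3 e_g^1 with 0 pairs; low-spin has 1, so 1 excess pair costs +1P = +258 kJ/mol.
Net CFSE = -560 + 258 = -302 kJ/mol.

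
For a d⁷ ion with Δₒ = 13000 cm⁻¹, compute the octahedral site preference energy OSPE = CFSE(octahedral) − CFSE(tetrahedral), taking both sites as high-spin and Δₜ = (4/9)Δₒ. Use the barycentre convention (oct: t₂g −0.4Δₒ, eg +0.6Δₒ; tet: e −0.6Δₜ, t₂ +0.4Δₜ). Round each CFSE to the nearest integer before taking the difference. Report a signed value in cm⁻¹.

-3467

In an octahedral site d⁷ (HS) is t2g^5 e_g^2, giving CFSE(oct) = -0.8Δₒ = -10400 cm⁻¹.
In a tetrahedral site the filling is e^4 t2^3: CFSE(tet) = -1.2Δₜ = -1.2 × (4/9)(13000) = -6933 cm⁻¹.
OSPE = -10400 − (-6933) = -3467 cm⁻¹.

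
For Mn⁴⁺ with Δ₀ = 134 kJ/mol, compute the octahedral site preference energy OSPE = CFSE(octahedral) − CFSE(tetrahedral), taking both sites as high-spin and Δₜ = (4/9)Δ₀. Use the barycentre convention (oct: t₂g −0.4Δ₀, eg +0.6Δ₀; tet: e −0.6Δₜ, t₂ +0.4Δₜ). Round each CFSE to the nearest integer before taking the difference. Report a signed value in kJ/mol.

-113

Mn is in group 7, so Mn⁴⁺ is d³ (7 − 4 = 3).
Octahedral high-spin t2g^3 e_g^0: CFSE = -1.2 × 134 = -161 kJ/mol.
Tetrahedral e^2 t2^1 gives -0.8Δₜ = -0.8 × (4/9) × 134 = -48 kJ/mol.
Subtracting, OSPE = -161 − (-48) = -113 kJ/mol.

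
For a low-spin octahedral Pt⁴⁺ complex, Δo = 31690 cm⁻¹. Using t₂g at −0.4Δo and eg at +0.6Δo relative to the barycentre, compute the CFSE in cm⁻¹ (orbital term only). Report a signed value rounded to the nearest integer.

Group 10 minus oxidation state +4 gives a d⁶ configuration for Pt⁴⁺.
Electron filling gives t₂g⁶ eg⁰.
Orbital CFSE = 6(-0.4) + 0(0.6) = -2.4Δo = -2.4 × 31690 = -76056 cm⁻¹.

-76056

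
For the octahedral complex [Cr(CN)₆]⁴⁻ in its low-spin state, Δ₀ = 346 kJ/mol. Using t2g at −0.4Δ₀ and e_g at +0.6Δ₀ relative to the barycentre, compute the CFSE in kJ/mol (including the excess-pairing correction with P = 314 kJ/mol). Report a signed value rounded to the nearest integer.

Each CN⁻ contributes -1; 6 × (-1) = -6. With overall charge -4, Cr is in the +2 oxidation state.
Group 6 minus oxidation state +2 gives a d⁴ configuration for Cr²⁺.
Configuration: t2g^4 e_g^0.
Orbital CFSE = 4(-0.4) + 0(0.6) = -1.6Δ₀ = -1.6 × 346 = -554 kJ/mol.
High-spin d⁴ would be t2g^3 e_g^1 with 0 pairs; low-spin has 1, so 1 excess pair costs +1P = +314 kJ/mol.
Net CFSE = -554 + 314 = -240 kJ/mol.

-240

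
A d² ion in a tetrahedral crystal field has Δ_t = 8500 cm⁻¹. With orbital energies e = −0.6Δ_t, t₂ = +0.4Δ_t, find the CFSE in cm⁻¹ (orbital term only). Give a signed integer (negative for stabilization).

-10200

Tetrahedral fields are weak (Δₜ ≈ 4/9 Δₒ), so electrons fill high-spin.
Configuration: e² t₂⁰.
The orbital stabilization is -1.2Δ_t = -1.2 × 8500 = -10200 cm⁻¹.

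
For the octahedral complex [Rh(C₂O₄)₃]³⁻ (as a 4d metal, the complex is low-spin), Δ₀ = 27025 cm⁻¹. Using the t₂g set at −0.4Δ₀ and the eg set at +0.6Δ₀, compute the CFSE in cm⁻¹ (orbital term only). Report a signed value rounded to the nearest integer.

-64860

Each C₂O₄²⁻ contributes -2; 3 × (-2) = -6. With overall charge -3, Rh is in the +3 oxidation state.
Group 9 minus oxidation state +3 gives a d⁶ configuration for Rh³⁺.
Configuration: t₂g⁶ eg⁰.
The orbital stabilization is -2.4Δ₀ = -2.4 × 27025 = -64860 cm⁻¹.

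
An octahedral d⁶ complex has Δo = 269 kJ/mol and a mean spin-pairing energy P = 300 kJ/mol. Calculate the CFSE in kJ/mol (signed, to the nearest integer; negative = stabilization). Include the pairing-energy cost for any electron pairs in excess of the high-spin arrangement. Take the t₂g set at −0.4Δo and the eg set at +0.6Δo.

Since Δo = 269 kJ/mol < P = 300 kJ/mol, the complex adopts the high-spin configuration.
That gives t₂g⁴ eg².
Orbital CFSE = -0.4Δo = -0.4 × 269 = -108 kJ/mol.
High-spin has no excess pairs, so no pairing correction applies.

-108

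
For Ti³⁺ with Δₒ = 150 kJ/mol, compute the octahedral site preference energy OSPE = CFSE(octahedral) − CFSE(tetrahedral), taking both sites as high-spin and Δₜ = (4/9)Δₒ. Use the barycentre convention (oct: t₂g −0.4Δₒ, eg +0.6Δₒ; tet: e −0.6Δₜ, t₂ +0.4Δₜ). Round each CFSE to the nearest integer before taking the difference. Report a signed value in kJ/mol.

-20

Group 4 minus oxidation state +3 gives a d¹ configuration for Ti³⁺.
Octahedral high-spin t₂g¹ eg⁰: CFSE = -0.4 × 150 = -60 kJ/mol.
Tetrahedral: e¹ t₂⁰, CFSE = 1(−0.6) + 0(+0.4) = -0.6Δₜ = -0.6 × (4/9) × 150 = -40 kJ/mol.
OSPE = -60 − (-40) = -20 kJ/mol.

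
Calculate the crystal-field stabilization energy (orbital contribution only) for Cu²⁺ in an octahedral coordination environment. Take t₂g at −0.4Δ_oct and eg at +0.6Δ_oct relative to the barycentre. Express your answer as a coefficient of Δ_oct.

-0.6 Δ_oct

Cu²⁺: group 11, so d-count = 11 − 2 = 9.
Configuration: t₂g⁶ eg³.
CFSE = 6(-0.4Δ_oct) + 3(0.6Δ_oct) = -2.4Δ_oct + 1.8Δ_oct = -0.6Δ_oct.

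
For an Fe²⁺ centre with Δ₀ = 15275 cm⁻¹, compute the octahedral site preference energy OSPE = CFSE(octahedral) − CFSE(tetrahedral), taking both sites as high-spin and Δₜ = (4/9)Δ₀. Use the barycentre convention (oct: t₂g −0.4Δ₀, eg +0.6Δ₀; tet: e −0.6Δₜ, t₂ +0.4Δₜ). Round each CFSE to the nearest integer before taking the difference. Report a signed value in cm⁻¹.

Group 8 minus oxidation state +2 gives a d⁶ configuration for Fe²⁺.
Octahedral high-spin t2g^4 e_g^2: CFSE = -0.4 × 15275 = -6110 cm⁻¹.
In a tetrahedral site the filling is e^3 t2^3: CFSE(tet) = -0.6Δₜ = -0.6 × (4/9)(15275) = -4073 cm⁻¹.
OSPE = CFSE(oct) − CFSE(tet) = -6110 − (-4073) = -2037 cm⁻¹.

-2037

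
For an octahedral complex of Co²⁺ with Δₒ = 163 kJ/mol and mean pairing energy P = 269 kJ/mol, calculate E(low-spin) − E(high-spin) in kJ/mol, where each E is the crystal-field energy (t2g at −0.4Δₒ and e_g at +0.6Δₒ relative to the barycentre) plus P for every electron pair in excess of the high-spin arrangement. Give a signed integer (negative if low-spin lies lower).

106

Group 9 minus oxidation state +2 gives a d⁷ configuration for Co²⁺.
In the high-spin limit (t2g^5 e_g^2) the orbital term is -0.8Δₒ = -130 kJ/mol, with no excess pairing.
Low-spin: t2g^6 e_g^1, orbital CFSE = -1.8Δₒ = -293 kJ/mol; plus 1 excess pair × P = +269 kJ/mol; total -24 kJ/mol.
The difference is -24 − (-130) = 106 kJ/mol, so high-spin lies lower.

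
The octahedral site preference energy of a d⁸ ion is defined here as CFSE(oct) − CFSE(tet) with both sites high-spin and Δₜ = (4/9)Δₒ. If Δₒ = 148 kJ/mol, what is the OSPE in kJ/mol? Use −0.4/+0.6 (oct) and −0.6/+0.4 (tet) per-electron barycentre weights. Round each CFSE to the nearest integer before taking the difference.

Octahedral high-spin t2g^6 e_g^2: CFSE = -1.2 × 148 = -178 kJ/mol.
Tetrahedral: e^4 t2^4, CFSE = 4(−0.6) + 4(+0.4) = -0.8Δₜ = -0.8 × (4/9) × 148 = -53 kJ/mol.
Subtracting, OSPE = -178 − (-53) = -125 kJ/mol.

-125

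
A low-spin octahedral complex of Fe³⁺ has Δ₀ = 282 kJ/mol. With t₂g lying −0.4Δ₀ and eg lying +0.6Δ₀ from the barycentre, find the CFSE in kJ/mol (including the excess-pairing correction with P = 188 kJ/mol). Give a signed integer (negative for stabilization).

-188

Fe sits in group 8; removing 3 electrons leaves Fe³⁺ with 8 − 3 = 5 d electrons.
The d⁵ electrons fill as t₂g⁵ eg⁰.
Orbital CFSE = 5(-0.4) + 0(0.6) = -2.0Δ₀ = -2.0 × 282 = -564 kJ/mol.
Pairing penalty: 2 pairs vs 0 in the high-spin reference → 2 extra × P = 376 kJ/mol.
Net CFSE = -564 + 376 = -188 kJ/mol.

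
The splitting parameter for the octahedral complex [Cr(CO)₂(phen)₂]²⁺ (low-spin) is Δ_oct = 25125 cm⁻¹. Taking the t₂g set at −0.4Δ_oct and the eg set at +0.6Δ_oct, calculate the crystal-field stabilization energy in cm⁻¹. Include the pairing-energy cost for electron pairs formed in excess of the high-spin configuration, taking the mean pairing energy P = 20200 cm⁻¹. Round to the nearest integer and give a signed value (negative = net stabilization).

-20000

Ligand charges: 2×(+0) from CO and 2×(+0) from phen sum to +0; with overall charge +2, Cr is +2.
Cr is in group 6, so Cr²⁺ is d⁴ (6 − 2 = 4).
Electron filling gives t₂g⁴ eg⁰.
The orbital stabilization is -1.6Δ_oct = -1.6 × 25125 = -40200 cm⁻¹.
Pairing penalty: 1 pair vs 0 in the high-spin reference → 1 extra × P = 20200 cm⁻¹.
Net CFSE = -40200 + 20200 = -20000 cm⁻¹.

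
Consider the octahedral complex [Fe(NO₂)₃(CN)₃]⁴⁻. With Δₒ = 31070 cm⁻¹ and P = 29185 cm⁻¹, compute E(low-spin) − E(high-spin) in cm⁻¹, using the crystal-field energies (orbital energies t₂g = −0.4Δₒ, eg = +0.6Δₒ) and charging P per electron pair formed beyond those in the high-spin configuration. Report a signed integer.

-3770

Ligand charges: 3×(-1) from NO₂⁻ and 3×(-1) from CN⁻ sum to -6; with overall charge -4, Fe is +2.
Fe sits in group 8; removing 2 electrons leaves Fe²⁺ with 8 − 2 = 6 d electrons.
High-spin d⁶ fills as t₂g⁴ eg² with CFSE 4(−0.4) + 2(+0.6) = -0.4Δₒ = -12428 cm⁻¹.
Low-spin: t₂g⁶ eg⁰, orbital CFSE = -2.4Δₒ = -74568 cm⁻¹; plus 2 excess pairs × P = +58370 cm⁻¹; total -16198 cm⁻¹.
The difference is -16198 − (-12428) = -3770 cm⁻¹, so low-spin lies lower.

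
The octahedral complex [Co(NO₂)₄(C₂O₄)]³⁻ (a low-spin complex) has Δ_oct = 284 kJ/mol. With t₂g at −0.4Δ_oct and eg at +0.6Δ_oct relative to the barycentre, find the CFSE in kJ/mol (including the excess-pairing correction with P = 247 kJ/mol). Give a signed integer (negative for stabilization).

Ligand charges: 4×(-1) from NO₂⁻ and 1×(-2) from C₂O₄²⁻ sum to -6; with overall charge -3, Co is +3.
Co sits in group 9; removing 3 electrons leaves Co³⁺ with 9 − 3 = 6 d electrons.
Electron filling gives t₂g⁶ eg⁰.
Orbital CFSE = 6(-0.4) + 0(0.6) = -2.4Δ_oct = -2.4 × 284 = -682 kJ/mol.
High-spin d⁶ would be t₂g⁴ eg² with 1 pair; low-spin has 3, so 2 excess pairs cost +2P = +494 kJ/mol.
Net CFSE = -682 + 494 = -188 kJ/mol.

-188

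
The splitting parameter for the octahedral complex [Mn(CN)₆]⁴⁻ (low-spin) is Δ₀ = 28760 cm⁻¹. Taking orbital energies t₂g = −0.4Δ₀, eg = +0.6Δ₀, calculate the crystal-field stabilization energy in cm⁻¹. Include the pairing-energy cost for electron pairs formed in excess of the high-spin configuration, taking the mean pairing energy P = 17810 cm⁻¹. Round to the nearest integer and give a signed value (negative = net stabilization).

-21900

Each CN⁻ contributes -1; 6 × (-1) = -6. With overall charge -4, Mn is in the +2 oxidation state.
Group 7 minus oxidation state +2 gives a d⁵ configuration for Mn²⁺.
Electron filling gives t₂g⁵ eg⁰.
CFSE(orbital) = 5×(-0.4Δ₀) + 0×(0.6Δ₀) = -2.0Δ₀; with Δ₀ = 28760 cm⁻¹ that is -57520 cm⁻¹.
Relative to high-spin t₂g³ eg² (0 paired), the low-spin configuration has 2 additional pairs, contributing +2 × 17810 = +35620 cm⁻¹.
Overall CFSE = -57520 + 35620 = -21900 cm⁻¹.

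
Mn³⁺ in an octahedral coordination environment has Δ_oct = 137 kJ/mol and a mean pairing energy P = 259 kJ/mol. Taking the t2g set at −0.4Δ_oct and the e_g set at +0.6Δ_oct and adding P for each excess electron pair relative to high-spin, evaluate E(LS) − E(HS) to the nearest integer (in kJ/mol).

122

Mn is in group 7, so Mn³⁺ is d⁴ (7 − 3 = 4).
High-spin d⁴ fills as t2g^3 e_g^1 with CFSE 3(−0.4) + 1(+0.6) = -0.6Δ_oct = -82 kJ/mol.
Low-spin t2g^4 e_g^0 gives -1.6Δ_oct = -219 kJ/mol, but forming 1 extra pair costs 1P = 259 kJ/mol, so E(LS) = -219 + 259 = 40 kJ/mol.
Thus E(LS) − E(HS) = 122 kJ/mol.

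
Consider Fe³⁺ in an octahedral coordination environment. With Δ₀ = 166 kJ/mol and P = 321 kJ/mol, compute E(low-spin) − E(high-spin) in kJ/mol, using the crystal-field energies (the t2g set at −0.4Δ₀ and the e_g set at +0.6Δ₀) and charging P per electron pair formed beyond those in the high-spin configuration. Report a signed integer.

Fe sits in group 8; removing 3 electrons leaves Fe³⁺ with 8 − 3 = 5 d electrons.
High-spin d⁵ fills as t2g^3 e_g^2 with CFSE 3(−0.4) + 2(+0.6) = 0.0Δ₀ = 0 kJ/mol.
For low-spin the configuration is t2g^5 e_g^0: orbital energy -2.0 × 166 = -332 kJ/mol, and 2 additional pairs relative to high-spin add 642 kJ/mol, giving 310 kJ/mol.
E(LS) − E(HS) = 310 − (0) = 310 kJ/mol.

310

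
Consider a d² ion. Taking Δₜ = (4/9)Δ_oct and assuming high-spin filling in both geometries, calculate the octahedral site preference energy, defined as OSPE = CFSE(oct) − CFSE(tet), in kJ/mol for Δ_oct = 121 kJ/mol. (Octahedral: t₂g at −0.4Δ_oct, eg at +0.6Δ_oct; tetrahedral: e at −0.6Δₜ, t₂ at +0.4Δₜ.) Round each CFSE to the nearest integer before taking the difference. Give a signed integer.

-32

Octahedral high-spin t₂g² eg⁰: CFSE = -0.8 × 121 = -97 kJ/mol.
Tetrahedral e² t₂⁰ gives -1.2Δₜ = -1.2 × (4/9) × 121 = -65 kJ/mol.
OSPE = -97 − (-65) = -32 kJ/mol.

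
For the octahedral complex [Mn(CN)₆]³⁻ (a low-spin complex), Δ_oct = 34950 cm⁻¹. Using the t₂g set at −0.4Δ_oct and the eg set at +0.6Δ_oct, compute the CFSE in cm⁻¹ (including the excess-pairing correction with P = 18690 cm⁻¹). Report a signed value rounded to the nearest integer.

-37230

Each CN⁻ contributes -1; 6 × (-1) = -6. With overall charge -3, Mn is in the +3 oxidation state.
Mn is in group 7, so Mn³⁺ is d⁴ (7 − 3 = 4).
The d⁴ electrons fill as t₂g⁴ eg⁰.
CFSE(orbital) = 4×(-0.4Δ_oct) + 0×(0.6Δ_oct) = -1.6Δ_oct; with Δ_oct = 34950 cm⁻¹ that is -55920 cm⁻¹.
Relative to high-spin t₂g³ eg¹ (0 paired), the low-spin configuration has 1 additional pair, contributing +1 × 18690 = +18690 cm⁻¹.
Net CFSE = -55920 + 18690 = -37230 cm⁻¹.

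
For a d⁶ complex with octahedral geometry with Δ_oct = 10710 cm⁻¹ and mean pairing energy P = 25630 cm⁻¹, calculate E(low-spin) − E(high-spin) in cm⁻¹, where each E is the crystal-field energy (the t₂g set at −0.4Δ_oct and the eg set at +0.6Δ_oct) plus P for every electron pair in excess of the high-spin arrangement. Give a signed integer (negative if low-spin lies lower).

29840

In the high-spin limit (t₂g⁴ eg²) the orbital term is -0.4Δ_oct = -4284 cm⁻¹, with no excess pairing.
For low-spin the configuration is t₂g⁶ eg⁰: orbital energy -2.4 × 10710 = -25704 cm⁻¹, and 2 additional pairs relative to high-spin add 51260 cm⁻¹, giving 25556 cm⁻¹.
The difference is 25556 − (-4284) = 29840 cm⁻¹, so high-spin lies lower.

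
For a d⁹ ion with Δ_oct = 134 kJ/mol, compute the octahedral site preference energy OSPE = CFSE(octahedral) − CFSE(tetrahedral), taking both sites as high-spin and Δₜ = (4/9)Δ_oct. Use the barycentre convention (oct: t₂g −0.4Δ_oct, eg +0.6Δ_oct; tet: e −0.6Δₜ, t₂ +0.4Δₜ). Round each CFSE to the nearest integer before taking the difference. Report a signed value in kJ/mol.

-56

Octahedral (high-spin): t₂g⁶ eg³, CFSE = 6(−0.4) + 3(+0.6) = -0.6Δ_oct = -0.6 × 134 = -80 kJ/mol.
In a tetrahedral site the filling is e⁴ t₂⁵: CFSE(tet) = -0.4Δₜ = -0.4 × (4/9)(134) = -24 kJ/mol.
Subtracting, OSPE = -80 − (-24) = -56 kJ/mol.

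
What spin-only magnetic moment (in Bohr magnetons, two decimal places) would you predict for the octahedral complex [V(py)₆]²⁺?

3.87 Bohr magnetons

py is neutral, so the +2 overall charge sits on V: oxidation state +2.
V²⁺: group 5, so d-count = 5 − 2 = 3.
Configuration: t2g^3 e_g^0 → 3 unpaired electrons.
μ(spin-only) = √[3(3+2)] = √15 ≈ 3.87 Bohr magnetons.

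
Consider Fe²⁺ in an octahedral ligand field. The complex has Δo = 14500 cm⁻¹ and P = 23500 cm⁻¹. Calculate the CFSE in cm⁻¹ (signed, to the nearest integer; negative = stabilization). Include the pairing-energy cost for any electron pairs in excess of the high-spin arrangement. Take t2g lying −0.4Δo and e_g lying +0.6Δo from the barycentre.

Fe is in group 8, so Fe²⁺ is d⁶ (8 − 2 = 6).
Here Δo < P (14500 < 23500), so the high-spin state is favoured.
Filling d⁶ accordingly: t2g^4 e_g^2.
Orbital CFSE = -0.4Δo = -0.4 × 14500 = -5800 cm⁻¹.
High-spin has no excess pairs, so no pairing correction applies.

-5800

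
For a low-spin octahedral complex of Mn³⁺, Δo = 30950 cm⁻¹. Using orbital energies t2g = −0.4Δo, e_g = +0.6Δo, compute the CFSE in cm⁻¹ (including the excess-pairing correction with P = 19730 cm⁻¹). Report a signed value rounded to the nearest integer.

-29790

Mn sits in group 7; removing 3 electrons leaves Mn³⁺ with 7 − 3 = 4 d electrons.
Electron filling gives t2g^4 e_g^0.
Orbital CFSE = 4(-0.4) + 0(0.6) = -1.6Δo = -1.6 × 30950 = -49520 cm⁻¹.
Pairing penalty: 1 pair vs 0 in the high-spin reference → 1 extra × P = 19730 cm⁻¹.
Combining: -49520 + 19730 = -29790 cm⁻¹.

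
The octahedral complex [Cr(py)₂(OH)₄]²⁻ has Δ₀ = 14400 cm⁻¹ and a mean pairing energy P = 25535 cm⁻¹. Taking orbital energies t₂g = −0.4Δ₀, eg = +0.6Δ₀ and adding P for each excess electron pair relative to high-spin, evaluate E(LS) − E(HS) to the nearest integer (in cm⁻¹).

Ligand charges: 2×(+0) from py and 4×(-1) from OH⁻ sum to -4; with overall charge -2, Cr is +2.
Cr is in group 6, so Cr²⁺ is d⁴ (6 − 2 = 4).
In the high-spin limit (t₂g³ eg¹) the orbital term is -0.6Δ₀ = -8640 cm⁻¹, with no excess pairing.
Low-spin t₂g⁴ eg⁰ gives -1.6Δ₀ = -23040 cm⁻¹, but forming 1 extra pair costs 1P = 25535 cm⁻¹, so E(LS) = -23040 + 25535 = 2495 cm⁻¹.
E(LS) − E(HS) = 2495 − (-8640) = 11135 cm⁻¹.

11135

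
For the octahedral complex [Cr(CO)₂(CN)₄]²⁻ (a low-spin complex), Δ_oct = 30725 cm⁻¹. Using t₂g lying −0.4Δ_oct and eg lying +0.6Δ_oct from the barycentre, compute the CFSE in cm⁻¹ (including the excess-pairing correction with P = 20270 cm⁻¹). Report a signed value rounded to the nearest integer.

-28890

Ligand charges: 2×(+0) from CO and 4×(-1) from CN⁻ sum to -4; with overall charge -2, Cr is +2.
Cr is in group 6, so Cr²⁺ is d⁴ (6 − 2 = 4).
Electron filling gives t₂g⁴ eg⁰.
Orbital CFSE = 4(-0.4) + 0(0.6) = -1.6Δ_oct = -1.6 × 30725 = -49160 cm⁻¹.
Pairing penalty: 1 pair vs 0 in the high-spin reference → 1 extra × P = 20270 cm⁻¹.
Net CFSE = -49160 + 20270 = -28890 cm⁻¹.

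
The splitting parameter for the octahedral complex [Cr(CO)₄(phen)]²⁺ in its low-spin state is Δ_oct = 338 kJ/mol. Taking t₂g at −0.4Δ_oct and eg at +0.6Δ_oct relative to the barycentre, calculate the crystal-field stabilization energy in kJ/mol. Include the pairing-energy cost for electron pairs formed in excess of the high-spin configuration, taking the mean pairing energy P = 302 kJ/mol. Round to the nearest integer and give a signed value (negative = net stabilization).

-239

Ligand charges: 4×(+0) from CO and 1×(+0) from phen sum to +0; with overall charge +2, Cr is +2.
Group 6 minus oxidation state +2 gives a d⁴ configuration for Cr²⁺.
The d⁴ electrons fill as t₂g⁴ eg⁰.
Orbital CFSE = 4(-0.4) + 0(0.6) = -1.6Δ_oct = -1.6 × 338 = -541 kJ/mol.
Relative to high-spin t₂g³ eg¹ (0 paired), the low-spin configuration has 1 additional pair, contributing +1 × 302 = +302 kJ/mol.
Net CFSE = -541 + 302 = -239 kJ/mol.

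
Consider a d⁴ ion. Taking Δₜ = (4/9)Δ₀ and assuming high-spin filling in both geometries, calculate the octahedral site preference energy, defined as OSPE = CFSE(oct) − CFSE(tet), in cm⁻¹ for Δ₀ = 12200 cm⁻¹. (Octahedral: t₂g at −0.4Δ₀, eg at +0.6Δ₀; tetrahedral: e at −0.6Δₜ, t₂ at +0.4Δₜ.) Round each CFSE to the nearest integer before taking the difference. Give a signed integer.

Octahedral high-spin t₂g³ eg¹: CFSE = -0.6 × 12200 = -7320 cm⁻¹.
Tetrahedral: e² t₂², CFSE = 2(−0.6) + 2(+0.4) = -0.4Δₜ = -0.4 × (4/9) × 12200 = -2169 cm⁻¹.
OSPE = CFSE(oct) − CFSE(tet) = -7320 − (-2169) = -5151 cm⁻¹.

-5151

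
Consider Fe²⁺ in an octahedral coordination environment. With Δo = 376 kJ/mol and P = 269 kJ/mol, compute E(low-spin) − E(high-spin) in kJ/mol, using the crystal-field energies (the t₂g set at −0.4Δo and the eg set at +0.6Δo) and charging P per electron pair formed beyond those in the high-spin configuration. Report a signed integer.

Fe sits in group 8; removing 2 electrons leaves Fe²⁺ with 8 − 2 = 6 d electrons.
In the high-spin limit (t₂g⁴ eg²) the orbital term is -0.4Δo = -150 kJ/mol, with no excess pairing.
Low-spin t₂g⁶ eg⁰ gives -2.4Δo = -902 kJ/mol, but forming 2 extra pairs costs 2P = 538 kJ/mol, so E(LS) = -902 + 538 = -364 kJ/mol.
Thus E(LS) − E(HS) = -214 kJ/mol.

-214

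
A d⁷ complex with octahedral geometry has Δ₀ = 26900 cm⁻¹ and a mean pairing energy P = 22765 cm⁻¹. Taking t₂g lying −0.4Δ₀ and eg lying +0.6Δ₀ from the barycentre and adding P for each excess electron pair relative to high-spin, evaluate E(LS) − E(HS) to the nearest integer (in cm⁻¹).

-4135

High-spin: t₂g⁵ eg², CFSE = -0.8Δ₀ = -21520 cm⁻¹.
For low-spin the configuration is t₂g⁶ eg¹: orbital energy -1.8 × 26900 = -48420 cm⁻¹, and 1 additional pair relative to high-spin adds 22765 cm⁻¹, giving -25655 cm⁻¹.
Thus E(LS) − E(HS) = -4135 cm⁻¹.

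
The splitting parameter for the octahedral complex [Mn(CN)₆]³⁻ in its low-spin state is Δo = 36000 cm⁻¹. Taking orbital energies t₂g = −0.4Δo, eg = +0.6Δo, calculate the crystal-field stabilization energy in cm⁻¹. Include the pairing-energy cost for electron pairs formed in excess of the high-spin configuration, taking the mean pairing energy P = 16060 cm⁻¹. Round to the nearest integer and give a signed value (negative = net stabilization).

-41540

Each CN⁻ contributes -1; 6 × (-1) = -6. With overall charge -3, Mn is in the +3 oxidation state.
Group 7 minus oxidation state +3 gives a d⁴ configuration for Mn³⁺.
Configuration: t₂g⁴ eg⁰.
CFSE(orbital) = 4×(-0.4Δo) + 0×(0.6Δo) = -1.6Δo; with Δo = 36000 cm⁻¹ that is -57600 cm⁻¹.
Relative to high-spin t₂g³ eg¹ (0 paired), the low-spin configuration has 1 additional pair, contributing +1 × 16060 = +16060 cm⁻¹.
Combining: -57600 + 16060 = -41540 cm⁻¹.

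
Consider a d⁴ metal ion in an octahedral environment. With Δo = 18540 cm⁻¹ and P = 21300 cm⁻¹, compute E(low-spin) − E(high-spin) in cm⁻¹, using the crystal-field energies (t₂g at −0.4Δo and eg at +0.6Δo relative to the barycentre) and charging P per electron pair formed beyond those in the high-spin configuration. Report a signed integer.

2760

High-spin: t₂g³ eg¹, CFSE = -0.6Δo = -11124 cm⁻¹.
Low-spin: t₂g⁴ eg⁰, orbital CFSE = -1.6Δo = -29664 cm⁻¹; plus 1 excess pair × P = +21300 cm⁻¹; total -8364 cm⁻¹.
E(LS) − E(HS) = -8364 − (-11124) = 2760 cm⁻¹.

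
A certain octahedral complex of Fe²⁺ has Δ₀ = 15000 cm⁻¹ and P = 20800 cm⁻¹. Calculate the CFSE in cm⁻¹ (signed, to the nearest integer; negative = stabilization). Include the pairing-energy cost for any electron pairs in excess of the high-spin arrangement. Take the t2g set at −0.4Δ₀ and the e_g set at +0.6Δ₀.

Fe is in group 8, so Fe²⁺ is d⁶ (8 − 2 = 6).
Δ₀ < P, so pairing is avoided: the ground state is high-spin.
Configuration: t2g^4 e_g^2.
Orbital CFSE = -0.4Δ₀ = -0.4 × 15000 = -6000 cm⁻¹.
High-spin has no excess pairs, so no pairing correction applies.

-6000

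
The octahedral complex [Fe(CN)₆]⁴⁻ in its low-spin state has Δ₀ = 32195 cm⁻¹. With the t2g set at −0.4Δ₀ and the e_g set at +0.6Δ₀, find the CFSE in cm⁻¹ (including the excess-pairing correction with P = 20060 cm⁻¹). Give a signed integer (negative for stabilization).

Each CN⁻ contributes -1; 6 × (-1) = -6. With overall charge -4, Fe is in the +2 oxidation state.
Group 8 minus oxidation state +2 gives a d⁶ configuration for Fe²⁺.
The d⁶ electrons fill as t2g^6 e_g^0.
Orbital CFSE = 6(-0.4) + 0(0.6) = -2.4Δ₀ = -2.4 × 32195 = -77268 cm⁻¹.
Pairing penalty: 3 pairs vs 1 in the high-spin reference → 2 extra × P = 40120 cm⁻¹.
Net CFSE = -77268 + 40120 = -37148 cm⁻¹.

-37148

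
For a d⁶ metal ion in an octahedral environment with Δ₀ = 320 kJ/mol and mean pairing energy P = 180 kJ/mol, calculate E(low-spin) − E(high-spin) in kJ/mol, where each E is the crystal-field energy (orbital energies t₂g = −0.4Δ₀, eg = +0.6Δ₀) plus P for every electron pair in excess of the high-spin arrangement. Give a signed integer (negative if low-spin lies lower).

High-spin: t₂g⁴ eg², CFSE = -0.4Δ₀ = -128 kJ/mol.
Low-spin: t₂g⁶ eg⁰, orbital CFSE = -2.4Δ₀ = -768 kJ/mol; plus 2 excess pairs × P = +360 kJ/mol; total -408 kJ/mol.
Thus E(LS) − E(HS) = -280 kJ/mol.

-280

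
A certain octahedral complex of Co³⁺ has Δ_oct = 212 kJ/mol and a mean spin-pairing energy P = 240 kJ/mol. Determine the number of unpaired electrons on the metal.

Group 9 minus oxidation state +3 gives a d⁶ configuration for Co³⁺.
Since Δ_oct = 212 kJ/mol < P = 240 kJ/mol, the complex adopts the high-spin configuration.
Configuration: t₂g⁴ eg².
Unpaired electrons: 4.

4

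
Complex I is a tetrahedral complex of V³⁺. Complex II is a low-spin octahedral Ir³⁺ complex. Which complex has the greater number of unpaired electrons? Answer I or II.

I

I: V sits in group 5; removing 3 electrons leaves V³⁺ with 5 − 3 = 2 d electrons; Tetrahedral fields are weak (Δₜ ≈ 4/9 Δₒ), so electrons fill high-spin; e^2 t2^0 → 2 unpaired.
II: Ir is in group 9, so Ir³⁺ is d⁶ (9 − 3 = 6); t2g^6 e_g^0 → 0 unpaired.
So I has more unpaired electrons.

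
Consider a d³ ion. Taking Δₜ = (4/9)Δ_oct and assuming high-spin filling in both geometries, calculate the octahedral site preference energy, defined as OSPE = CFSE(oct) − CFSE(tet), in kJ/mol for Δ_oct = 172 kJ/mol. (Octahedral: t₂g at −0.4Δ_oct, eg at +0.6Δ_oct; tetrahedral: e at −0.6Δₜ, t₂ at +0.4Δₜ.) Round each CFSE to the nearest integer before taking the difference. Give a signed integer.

In an octahedral site d³ (HS) is t2g^3 e_g^0, giving CFSE(oct) = -1.2Δ_oct = -206 kJ/mol.
Tetrahedral e^2 t2^1 gives -0.8Δₜ = -0.8 × (4/9) × 172 = -61 kJ/mol.
Subtracting, OSPE = -206 − (-61) = -145 kJ/mol.

-145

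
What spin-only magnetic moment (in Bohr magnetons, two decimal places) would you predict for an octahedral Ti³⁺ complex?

1.73 Bohr magnetons

Ti sits in group 4; removing 3 electrons leaves Ti³⁺ with 4 − 3 = 1 d electrons.
Configuration: t₂g¹ eg⁰ → 1 unpaired electron.
μ(spin-only) = √[1(1+2)] = √3 ≈ 1.73 Bohr magnetons.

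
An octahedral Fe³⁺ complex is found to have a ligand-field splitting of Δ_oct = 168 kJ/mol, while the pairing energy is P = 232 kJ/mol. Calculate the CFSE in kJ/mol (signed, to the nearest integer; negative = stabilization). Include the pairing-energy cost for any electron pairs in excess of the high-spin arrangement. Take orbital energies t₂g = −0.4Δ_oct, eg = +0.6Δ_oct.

0

Group 8 minus oxidation state +3 gives a d⁵ configuration for Fe³⁺.
Here Δ_oct < P (168 < 232), so the high-spin state is favoured.
That gives t₂g³ eg².
Orbital CFSE = 0.0Δ_oct = 0.0 × 168 = 0 kJ/mol.
High-spin has no excess pairs, so no pairing correction applies.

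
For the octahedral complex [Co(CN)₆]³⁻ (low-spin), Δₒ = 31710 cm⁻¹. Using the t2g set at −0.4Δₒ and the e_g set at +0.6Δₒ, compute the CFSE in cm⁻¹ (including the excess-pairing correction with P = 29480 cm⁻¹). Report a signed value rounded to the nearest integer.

Each CN⁻ contributes -1; 6 × (-1) = -6. With overall charge -3, Co is in the +3 oxidation state.
Group 9 minus oxidation state +3 gives a d⁶ configuration for Co³⁺.
Configuration: t2g^6 e_g^0.
Orbital CFSE = 6(-0.4) + 0(0.6) = -2.4Δₒ = -2.4 × 31710 = -76104 cm⁻¹.
High-spin d⁶ would be t2g^4 e_g^2 with 1 pair; low-spin has 3, so 2 excess pairs cost +2P = +58960 cm⁻¹.
Net CFSE = -76104 + 58960 = -17144 cm⁻¹.

-17144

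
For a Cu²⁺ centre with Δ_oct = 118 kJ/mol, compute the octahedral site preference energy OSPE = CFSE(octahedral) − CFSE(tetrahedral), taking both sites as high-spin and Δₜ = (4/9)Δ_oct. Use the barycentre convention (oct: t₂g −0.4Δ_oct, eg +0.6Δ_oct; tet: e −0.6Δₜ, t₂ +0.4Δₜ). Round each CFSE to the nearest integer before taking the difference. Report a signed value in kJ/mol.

-50

Group 11 minus oxidation state +2 gives a d⁹ configuration for Cu²⁺.
In an octahedral site d⁹ (HS) is t2g^6 e_g^3, giving CFSE(oct) = -0.6Δ_oct = -71 kJ/mol.
In a tetrahedral site the filling is e^4 t2^5: CFSE(tet) = -0.4Δₜ = -0.4 × (4/9)(118) = -21 kJ/mol.
OSPE = CFSE(oct) − CFSE(tet) = -71 − (-21) = -50 kJ/mol.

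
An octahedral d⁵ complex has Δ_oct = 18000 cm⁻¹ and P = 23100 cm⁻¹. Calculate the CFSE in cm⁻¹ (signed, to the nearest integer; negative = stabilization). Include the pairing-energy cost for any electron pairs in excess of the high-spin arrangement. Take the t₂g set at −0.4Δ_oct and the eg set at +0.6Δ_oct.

0

Δ_oct < P, so pairing is avoided: the ground state is high-spin.
Filling d⁵ accordingly: t₂g³ eg².
Orbital CFSE = 0.0Δ_oct = 0.0 × 18000 = 0 cm⁻¹.
High-spin has no excess pairs, so no pairing correction applies.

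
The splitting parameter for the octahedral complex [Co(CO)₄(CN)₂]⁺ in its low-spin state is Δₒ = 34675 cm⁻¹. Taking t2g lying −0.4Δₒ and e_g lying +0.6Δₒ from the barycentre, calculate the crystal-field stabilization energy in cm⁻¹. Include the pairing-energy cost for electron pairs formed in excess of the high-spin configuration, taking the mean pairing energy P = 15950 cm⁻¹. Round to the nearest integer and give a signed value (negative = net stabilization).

Ligand charges: 4×(+0) from CO and 2×(-1) from CN⁻ sum to -2; with overall charge +1, Co is +3.
Co sits in group 9; removing 3 electrons leaves Co³⁺ with 9 − 3 = 6 d electrons.
Electron filling gives t2g^6 e_g^0.
The orbital stabilization is -2.4Δₒ = -2.4 × 34675 = -83220 cm⁻¹.
Pairing penalty: 3 pairs vs 1 in the high-spin reference → 2 extra × P = 31900 cm⁻¹.
Overall CFSE = -83220 + 31900 = -51320 cm⁻¹.

-51320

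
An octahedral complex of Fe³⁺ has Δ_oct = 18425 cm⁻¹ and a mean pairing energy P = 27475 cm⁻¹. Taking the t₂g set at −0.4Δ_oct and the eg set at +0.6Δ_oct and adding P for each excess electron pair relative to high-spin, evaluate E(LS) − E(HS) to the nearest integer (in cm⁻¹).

Fe sits in group 8; removing 3 electrons leaves Fe³⁺ with 8 − 3 = 5 d electrons.
High-spin: t₂g³ eg², CFSE = 0.0Δ_oct = 0 cm⁻¹.
Low-spin t₂g⁵ eg⁰ gives -2.0Δ_oct = -36850 cm⁻¹, but forming 2 extra pairs costs 2P = 54950 cm⁻¹, so E(LS) = -36850 + 54950 = 18100 cm⁻¹.
Thus E(LS) − E(HS) = 18100 cm⁻¹.

18100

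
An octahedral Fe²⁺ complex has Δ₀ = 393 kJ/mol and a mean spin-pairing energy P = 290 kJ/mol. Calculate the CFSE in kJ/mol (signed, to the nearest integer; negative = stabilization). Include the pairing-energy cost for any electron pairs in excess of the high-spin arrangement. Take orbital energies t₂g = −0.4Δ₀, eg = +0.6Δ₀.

Fe is in group 8, so Fe²⁺ is d⁶ (8 − 2 = 6).
Δ₀ > P, so pairing is preferred: the ground state is low-spin.
Filling d⁶ accordingly: t₂g⁶ eg⁰.
Orbital CFSE = -2.4Δ₀ = -2.4 × 393 = -943 kJ/mol.
Excess pairs vs high-spin: 3 − 1 = 2; pairing cost = +580 kJ/mol.
Net CFSE = -943 + 580 = -363 kJ/mol.

-363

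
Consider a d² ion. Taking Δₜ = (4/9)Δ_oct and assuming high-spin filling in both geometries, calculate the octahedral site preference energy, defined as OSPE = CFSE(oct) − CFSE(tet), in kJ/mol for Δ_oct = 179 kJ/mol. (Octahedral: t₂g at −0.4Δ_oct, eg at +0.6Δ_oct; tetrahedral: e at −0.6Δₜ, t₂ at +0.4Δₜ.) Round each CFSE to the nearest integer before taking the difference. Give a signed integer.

-48

Octahedral high-spin t₂g² eg⁰: CFSE = -0.8 × 179 = -143 kJ/mol.
Tetrahedral e² t₂⁰ gives -1.2Δₜ = -1.2 × (4/9) × 179 = -95 kJ/mol.
Subtracting, OSPE = -143 − (-95) = -48 kJ/mol.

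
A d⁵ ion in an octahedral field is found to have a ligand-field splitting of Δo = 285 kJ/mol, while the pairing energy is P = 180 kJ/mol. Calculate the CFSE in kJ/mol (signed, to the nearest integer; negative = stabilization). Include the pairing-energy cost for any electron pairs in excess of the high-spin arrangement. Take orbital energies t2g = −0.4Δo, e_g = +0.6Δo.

Here Δo > P (285 > 180), so the low-spin state is favoured.
That gives t2g^5 e_g^0.
Orbital CFSE = -2.0Δo = -2.0 × 285 = -570 kJ/mol.
Excess pairs vs high-spin: 2 − 0 = 2; pairing cost = +360 kJ/mol.
Net CFSE = -570 + 360 = -210 kJ/mol.

-210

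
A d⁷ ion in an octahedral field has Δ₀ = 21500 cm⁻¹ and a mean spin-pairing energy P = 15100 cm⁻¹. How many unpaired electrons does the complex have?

1

Here Δ₀ > P (21500 > 15100), so the low-spin state is favoured.
That gives t2g^6 e_g^1.
Unpaired electrons: 1.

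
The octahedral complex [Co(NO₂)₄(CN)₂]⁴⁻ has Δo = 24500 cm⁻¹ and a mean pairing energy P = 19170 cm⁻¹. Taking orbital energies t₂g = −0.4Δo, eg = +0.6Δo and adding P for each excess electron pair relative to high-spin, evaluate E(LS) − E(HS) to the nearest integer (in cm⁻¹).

Ligand charges: 4×(-1) from NO₂⁻ and 2×(-1) from CN⁻ sum to -6; with overall charge -4, Co is +2.
Co is in group 9, so Co²⁺ is d⁷ (9 − 2 = 7).
High-spin: t₂g⁵ eg², CFSE = -0.8Δo = -19600 cm⁻¹.
Low-spin t₂g⁶ eg¹ gives -1.8Δo = -44100 cm⁻¹, but forming 1 extra pair costs 1P = 19170 cm⁻¹, so E(LS) = -44100 + 19170 = -24930 cm⁻¹.
The difference is -24930 − (-19600) = -5330 cm⁻¹, so low-spin lies lower.

-5330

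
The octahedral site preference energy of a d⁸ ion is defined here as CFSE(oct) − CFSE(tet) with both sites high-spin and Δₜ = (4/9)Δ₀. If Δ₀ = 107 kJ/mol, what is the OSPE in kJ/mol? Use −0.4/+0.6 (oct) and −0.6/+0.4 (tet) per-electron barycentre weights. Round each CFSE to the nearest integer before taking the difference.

In an octahedral site d⁸ (HS) is t2g^6 e_g^2, giving CFSE(oct) = -1.2Δ₀ = -128 kJ/mol.
In a tetrahedral site the filling is e^4 t2^4: CFSE(tet) = -0.8Δₜ = -0.8 × (4/9)(107) = -38 kJ/mol.
OSPE = -128 − (-38) = -90 kJ/mol.

-90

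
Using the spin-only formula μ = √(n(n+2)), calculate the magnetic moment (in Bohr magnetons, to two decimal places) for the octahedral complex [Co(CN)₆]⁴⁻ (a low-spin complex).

1.73 Bohr magnetons

Each CN⁻ contributes -1; 6 × (-1) = -6. With overall charge -4, Co is in the +2 oxidation state.
Co sits in group 9; removing 2 electrons leaves Co²⁺ with 9 − 2 = 7 d electrons.
Configuration: t₂g⁶ eg¹ → 1 unpaired electron.
μ(spin-only) = √[1(1+2)] = √3 ≈ 1.73 Bohr magnetons.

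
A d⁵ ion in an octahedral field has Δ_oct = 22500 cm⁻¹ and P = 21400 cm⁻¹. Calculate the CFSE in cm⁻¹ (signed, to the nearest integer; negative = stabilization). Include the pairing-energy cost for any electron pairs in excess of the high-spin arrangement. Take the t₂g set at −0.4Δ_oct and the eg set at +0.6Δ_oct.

Since Δ_oct = 22500 cm⁻¹ > P = 21400 cm⁻¹, the complex adopts the low-spin configuration.
That gives t₂g⁵ eg⁰.
Orbital CFSE = -2.0Δ_oct = -2.0 × 22500 = -45000 cm⁻¹.
Excess pairs vs high-spin: 2 − 0 = 2; pairing cost = +42800 cm⁻¹.
Net CFSE = -45000 + 42800 = -2200 cm⁻¹.

-2200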